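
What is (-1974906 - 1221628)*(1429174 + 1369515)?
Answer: -8946104543926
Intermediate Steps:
(-1974906 - 1221628)*(1429174 + 1369515) = -3196534*2798689 = -8946104543926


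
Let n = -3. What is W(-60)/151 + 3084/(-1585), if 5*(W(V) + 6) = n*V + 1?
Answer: -2767/1585 ≈ -1.7457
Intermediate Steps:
W(V) = -29/5 - 3*V/5 (W(V) = -6 + (-3*V + 1)/5 = -6 + (1 - 3*V)/5 = -6 + (⅕ - 3*V/5) = -29/5 - 3*V/5)
W(-60)/151 + 3084/(-1585) = (-29/5 - ⅗*(-60))/151 + 3084/(-1585) = (-29/5 + 36)*(1/151) + 3084*(-1/1585) = (151/5)*(1/151) - 3084/1585 = ⅕ - 3084/1585 = -2767/1585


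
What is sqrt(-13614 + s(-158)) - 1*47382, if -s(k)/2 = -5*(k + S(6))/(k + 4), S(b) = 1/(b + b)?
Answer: -47382 + I*sqrt(2903637891)/462 ≈ -47382.0 + 116.64*I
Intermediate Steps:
S(b) = 1/(2*b)
s(k) = 10*(1/12 + k)/(4 + k) (s(k) = -(-10)*(k + (1/2)/6)/(k + 4) = -(-10)*(k + (1/2)*(1/6))/(4 + k) = -(-10)*(k + 1/12)/(4 + k) = -(-10)*(1/12 + k)/(4 + k) = 10*(1/12 + k)/(4 + k))
sqrt(-13614 + s(-158)) - 1*47382 = sqrt(-13614 + 5*(1 + 12*(-158))/(6*(4 - 158))) - 1*47382 = sqrt(-13614 + (5/6)*(1 - 1896)/(-154)) - 47382 = sqrt(-13614 + (5/6)*(-1/154)*(-1895)) - 47382 = sqrt(-13614 + 9475/924) - 47382 = sqrt(-12569861/924) - 47382 = I*sqrt(2903637891)/462 - 47382 = -47382 + I*sqrt(2903637891)/462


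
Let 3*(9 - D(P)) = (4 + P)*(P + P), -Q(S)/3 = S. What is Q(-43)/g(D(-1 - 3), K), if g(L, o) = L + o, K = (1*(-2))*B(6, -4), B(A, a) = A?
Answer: -43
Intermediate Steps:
Q(S) = -3*S
K = -12 (K = (1*(-2))*6 = -2*6 = -12)
D(P) = 9 - 2*P*(4 + P)/3 (D(P) = 9 - (4 + P)*(P + P)/3 = 9 - (4 + P)*2*P/3 = 9 - 2*P*(4 + P)/3)
Q(-43)/g(D(-1 - 3), K) = (-3*(-43))/((9 - 8*(-1 - 3)/3 - 2*(-1 - 3)**2/3) - 12) = 129/((9 - 8/3*(-4) - 2/3*(-4)**2) - 12) = 129/((9 + 32/3 - 2/3*16) - 12) = 129/((9 + 32/3 - 32/3) - 12) = 129/(9 - 12) = 129/(-3) = 129*(-1/3) = -43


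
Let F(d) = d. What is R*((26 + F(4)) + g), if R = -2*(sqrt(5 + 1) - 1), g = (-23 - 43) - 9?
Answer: -90 + 90*sqrt(6) ≈ 130.45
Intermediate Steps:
g = -75 (g = -66 - 9 = -75)
R = 2 - 2*sqrt(6) (R = -2*(sqrt(6) - 1) = -2*(-1 + sqrt(6)) = 2 - 2*sqrt(6) ≈ -2.8990)
R*((26 + F(4)) + g) = (2 - 2*sqrt(6))*((26 + 4) - 75) = (2 - 2*sqrt(6))*(30 - 75) = (2 - 2*sqrt(6))*(-45) = -90 + 90*sqrt(6)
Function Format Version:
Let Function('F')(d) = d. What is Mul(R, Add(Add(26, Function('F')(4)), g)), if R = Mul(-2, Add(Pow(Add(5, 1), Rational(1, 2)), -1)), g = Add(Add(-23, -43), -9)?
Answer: Add(-90, Mul(90, Pow(6, Rational(1, 2)))) ≈ 130.45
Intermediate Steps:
g = -75 (g = Add(-66, -9) = -75)
R = Add(2, Mul(-2, Pow(6, Rational(1, 2)))) (R = Mul(-2, Add(Pow(6, Rational(1, 2)), -1)) = Mul(-2, Add(-1, Pow(6, Rational(1, 2)))) = Add(2, Mul(-2, Pow(6, Rational(1, 2)))) ≈ -2.8990)
Mul(R, Add(Add(26, Function('F')(4)), g)) = Mul(Add(2, Mul(-2, Pow(6, Rational(1, 2)))), Add(Add(26, 4), -75)) = Mul(Add(2, Mul(-2, Pow(6, Rational(1, 2)))), Add(30, -75)) = Mul(Add(2, Mul(-2, Pow(6, Rational(1, 2)))), -45) = Add(-90, Mul(90, Pow(6, Rational(1, 2))))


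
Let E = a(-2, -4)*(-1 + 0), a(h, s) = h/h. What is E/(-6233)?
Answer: 1/6233 ≈ 0.00016044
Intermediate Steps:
a(h, s) = 1
E = -1 (E = 1*(-1 + 0) = 1*(-1) = -1)
E/(-6233) = -1/(-6233) = -1/6233*(-1) = 1/6233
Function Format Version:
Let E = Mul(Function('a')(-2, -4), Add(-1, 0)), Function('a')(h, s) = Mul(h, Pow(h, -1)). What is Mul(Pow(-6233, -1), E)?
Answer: Rational(1, 6233) ≈ 0.00016044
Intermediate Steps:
Function('a')(h, s) = 1
E = -1 (E = Mul(1, Add(-1, 0)) = Mul(1, -1) = -1)
Mul(Pow(-6233, -1), E) = Mul(Pow(-6233, -1), -1) = Mul(Rational(-1, 6233), -1) = Rational(1, 6233)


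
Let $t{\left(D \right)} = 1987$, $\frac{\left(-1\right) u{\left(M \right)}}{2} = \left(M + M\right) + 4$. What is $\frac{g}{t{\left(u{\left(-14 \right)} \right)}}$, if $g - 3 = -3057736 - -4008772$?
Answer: $\frac{951039}{1987} \approx 478.63$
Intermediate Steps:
$u{\left(M \right)} = -8 - 4 M$ ($u{\left(M \right)} = - 2 \left(\left(M + M\right) + 4\right) = - 2 \left(2 M + 4\right) = - 2 \left(4 + 2 M\right) = -8 - 4 M$)
$g = 951039$ ($g = 3 - -951036 = 3 + \left(-3057736 + 4008772\right) = 3 + 951036 = 951039$)
$\frac{g}{t{\left(u{\left(-14 \right)} \right)}} = \frac{951039}{1987}$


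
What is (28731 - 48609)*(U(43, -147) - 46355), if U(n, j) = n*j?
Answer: 1047093528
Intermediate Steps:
U(n, j) = j*n
(28731 - 48609)*(U(43, -147) - 46355) = (28731 - 48609)*(-147*43 - 46355) = -19878*(-6321 - 46355) = -19878*(-52676) = 1047093528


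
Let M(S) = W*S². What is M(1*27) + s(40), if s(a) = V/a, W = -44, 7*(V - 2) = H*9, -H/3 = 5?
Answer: -8981401/280 ≈ -32076.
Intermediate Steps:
H = -15 (H = -3*5 = -15)
V = -121/7 (V = 2 + (-15*9)/7 = 2 + (⅐)*(-135) = 2 - 135/7 = -121/7 ≈ -17.286)
s(a) = -121/(7*a)
M(S) = -44*S²
M(1*27) + s(40) = -44*(1*27)² - 121/7/40 = -44*27² - 121/7*1/40 = -44*729 - 121/280 = -32076 - 121/280 = -8981401/280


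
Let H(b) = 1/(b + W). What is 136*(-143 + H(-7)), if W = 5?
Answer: -19516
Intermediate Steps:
H(b) = 1/(5 + b) (H(b) = 1/(b + 5) = 1/(5 + b))
136*(-143 + H(-7)) = 136*(-143 + 1/(5 - 7)) = 136*(-143 + 1/(-2)) = 136*(-143 - 1/2) = 136*(-287/2) = -19516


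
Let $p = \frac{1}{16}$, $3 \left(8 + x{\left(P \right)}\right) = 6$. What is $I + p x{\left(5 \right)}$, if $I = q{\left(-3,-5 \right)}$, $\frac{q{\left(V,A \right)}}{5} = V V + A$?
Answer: $\frac{157}{8} \approx 19.625$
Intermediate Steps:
$q{\left(V,A \right)} = 5 A + 5 V^{2}$ ($q{\left(V,A \right)} = 5 \left(V V + A\right) = 5 \left(V^{2} + A\right) = 5 \left(A + V^{2}\right) = 5 A + 5 V^{2}$)
$x{\left(P \right)} = -6$ ($x{\left(P \right)} = -8 + \frac{1}{3} \cdot 6 = -8 + 2 = -6$)
$I = 20$ ($I = 5 \left(-5\right) + 5 \left(-3\right)^{2} = -25 + 5 \cdot 9 = -25 + 45 = 20$)
$p = \frac{1}{16} \approx 0.0625$
$I + p x{\left(5 \right)} = 20 + \frac{1}{16} \left(-6\right) = 20 - \frac{3}{8} = \frac{157}{8}$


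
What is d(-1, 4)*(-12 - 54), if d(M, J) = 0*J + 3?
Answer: -198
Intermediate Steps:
d(M, J) = 3 (d(M, J) = 0 + 3 = 3)
d(-1, 4)*(-12 - 54) = 3*(-12 - 54) = 3*(-66) = -198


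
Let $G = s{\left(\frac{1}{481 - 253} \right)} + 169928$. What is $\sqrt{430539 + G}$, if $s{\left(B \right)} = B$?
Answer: $\frac{\sqrt{7803669189}}{114} \approx 774.9$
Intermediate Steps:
$G = \frac{38743585}{228}$ ($G = \frac{1}{481 - 253} + 169928 = \frac{1}{228} + 169928 = \frac{38743585}{228} \approx 1.6993 \cdot 10^{5}$)
$\sqrt{430539 + G} = \sqrt{430539 + \frac{38743585}{228}} = \sqrt{\frac{136906477}{228}} = \frac{\sqrt{7803669189}}{114}$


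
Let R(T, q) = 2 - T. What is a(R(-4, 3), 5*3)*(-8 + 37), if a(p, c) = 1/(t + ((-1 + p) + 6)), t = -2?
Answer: 29/9 ≈ 3.2222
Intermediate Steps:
a(p, c) = 1/(3 + p) (a(p, c) = 1/(-2 + ((-1 + p) + 6)) = 1/(-2 + (5 + p)) = 1/(3 + p))
a(R(-4, 3), 5*3)*(-8 + 37) = (-8 + 37)/(3 + (2 - 1*(-4))) = 29/(3 + (2 + 4)) = 29/(3 + 6) = 29/9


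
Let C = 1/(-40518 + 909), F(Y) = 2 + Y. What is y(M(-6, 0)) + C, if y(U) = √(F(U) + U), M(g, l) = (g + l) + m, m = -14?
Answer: -1/39609 + I*√38 ≈ -2.5247e-5 + 6.1644*I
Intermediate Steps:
M(g, l) = -14 + g + l (M(g, l) = (g + l) - 14 = -14 + g + l)
C = -1/39609 (C = 1/(-39609) = -1/39609 ≈ -2.5247e-5)
y(U) = √(2 + 2*U) (y(U) = √((2 + U) + U) = √(2 + 2*U))
y(M(-6, 0)) + C = √(2 + 2*(-14 - 6 + 0)) - 1/39609 = √(2 + 2*(-20)) - 1/39609 = √(2 - 40) - 1/39609 = √(-38) - 1/39609 = I*√38 - 1/39609 = -1/39609 + I*√38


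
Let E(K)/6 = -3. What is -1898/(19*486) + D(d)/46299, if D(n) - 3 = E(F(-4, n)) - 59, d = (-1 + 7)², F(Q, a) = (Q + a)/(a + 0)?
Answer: -14759803/71254161 ≈ -0.20714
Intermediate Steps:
F(Q, a) = (Q + a)/a
E(K) = -18 (E(K) = 6*(-3) = -18)
d = 36 (d = 6² = 36)
D(n) = -74 (D(n) = 3 + (-18 - 59) = 3 - 77 = -74)
-1898/(19*486) + D(d)/46299 = -1898/(19*486) - 74/46299 = -1898/9234 - 74*1/46299 = -1898*1/9234 - 74/46299 = -949/4617 - 74/46299 = -14759803/71254161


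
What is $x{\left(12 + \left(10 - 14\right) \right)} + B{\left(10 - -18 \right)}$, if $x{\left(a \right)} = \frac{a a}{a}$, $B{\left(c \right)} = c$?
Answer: $36$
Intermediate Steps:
$x{\left(a \right)} = a$ ($x{\left(a \right)} = \frac{a^{2}}{a} = a$)
$x{\left(12 + \left(10 - 14\right) \right)} + B{\left(10 - -18 \right)} = \left(12 + \left(10 - 14\right)\right) + \left(10 - -18\right) = \left(12 + \left(10 - 14\right)\right) + \left(10 + 18\right) = \left(12 - 4\right) + 28 = 8 + 28 = 36$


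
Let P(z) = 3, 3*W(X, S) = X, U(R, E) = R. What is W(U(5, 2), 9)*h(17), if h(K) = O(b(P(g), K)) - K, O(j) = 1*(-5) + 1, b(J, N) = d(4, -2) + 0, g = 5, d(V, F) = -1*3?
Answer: -35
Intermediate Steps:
W(X, S) = X/3
d(V, F) = -3
b(J, N) = -3 (b(J, N) = -3 + 0 = -3)
O(j) = -4 (O(j) = -5 + 1 = -4)
h(K) = -4 - K
W(U(5, 2), 9)*h(17) = ((1/3)*5)*(-4 - 1*17) = 5*(-4 - 17)/3 = (5/3)*(-21) = -35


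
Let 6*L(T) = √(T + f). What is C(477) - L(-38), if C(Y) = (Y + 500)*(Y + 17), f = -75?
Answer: 482638 - I*√113/6 ≈ 4.8264e+5 - 1.7717*I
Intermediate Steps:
C(Y) = (17 + Y)*(500 + Y) (C(Y) = (500 + Y)*(17 + Y) = (17 + Y)*(500 + Y))
L(T) = √(-75 + T)/6 (L(T) = √(T - 75)/6 = √(-75 + T)/6)
C(477) - L(-38) = (8500 + 477² + 517*477) - √(-75 - 38)/6 = (8500 + 227529 + 246609) - √(-113)/6 = 482638 - I*√113/6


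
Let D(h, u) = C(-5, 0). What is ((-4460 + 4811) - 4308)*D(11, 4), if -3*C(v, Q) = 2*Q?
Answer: 0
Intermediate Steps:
C(v, Q) = -2*Q/3
D(h, u) = 0 (D(h, u) = -⅔*0 = 0)
((-4460 + 4811) - 4308)*D(11, 4) = ((-4460 + 4811) - 4308)*0 = (351 - 4308)*0 = -3957*0 = 0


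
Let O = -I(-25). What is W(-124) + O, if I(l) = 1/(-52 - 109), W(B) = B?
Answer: -19963/161 ≈ -123.99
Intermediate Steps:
I(l) = -1/161 (I(l) = 1/(-161) = -1/161)
O = 1/161 (O = -1*(-1/161) = 1/161 ≈ 0.0062112)
W(-124) + O = -124 + 1/161 = -19963/161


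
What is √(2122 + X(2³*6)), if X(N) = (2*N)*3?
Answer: √2410 ≈ 49.092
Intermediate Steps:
X(N) = 6*N
√(2122 + X(2³*6)) = √(2122 + 6*(2³*6)) = √(2122 + 6*(8*6)) = √(2122 + 6*48) = √(2122 + 288) = √2410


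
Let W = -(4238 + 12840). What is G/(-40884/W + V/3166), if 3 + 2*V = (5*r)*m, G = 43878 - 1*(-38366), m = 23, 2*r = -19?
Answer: 8893693118624/240168539 ≈ 37031.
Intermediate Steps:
r = -19/2 (r = (½)*(-19) = -19/2 ≈ -9.5000)
G = 82244 (G = 43878 + 38366 = 82244)
W = -17078 (W = -1*17078 = -17078)
V = -2191/4 (V = -3/2 + ((5*(-19/2))*23)/2 = -3/2 + (-95/2*23)/2 = -3/2 + (½)*(-2185/2) = -3/2 - 2185/4 = -2191/4 ≈ -547.75)
G/(-40884/W + V/3166) = 82244/(-40884/(-17078) - 2191/4/3166) = 82244/(-40884*(-1/17078) - 2191/4*1/3166) = 82244/(20442/8539 - 2191/12664) = 82244/(240168539/108137896) = 82244*(108137896/240168539) = 8893693118624/240168539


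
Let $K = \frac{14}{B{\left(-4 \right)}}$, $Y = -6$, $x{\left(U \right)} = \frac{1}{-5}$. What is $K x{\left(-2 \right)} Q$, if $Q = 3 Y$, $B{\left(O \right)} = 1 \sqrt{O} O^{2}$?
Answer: $- \frac{63 i}{40} \approx - 1.575 i$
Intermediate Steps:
$x{\left(U \right)} = - \frac{1}{5}$
$B{\left(O \right)} = O^{\frac{5}{2}}$ ($B{\left(O \right)} = \sqrt{O} O^{2} = O^{\frac{5}{2}}$)
$Q = -18$ ($Q = 3 \left(-6\right) = -18$)
$K = - \frac{7 i}{16}$ ($K = \frac{14}{\left(-4\right)^{\frac{5}{2}}} = \frac{14}{32 i} = 14 \left(- \frac{i}{32}\right) = - \frac{7 i}{16} \approx - 0.4375 i$)
$K x{\left(-2 \right)} Q = - \frac{7 i}{16} \left(- \frac{1}{5}\right) \left(-18\right) = \frac{7 i}{80} \left(-18\right) = - \frac{63 i}{40}$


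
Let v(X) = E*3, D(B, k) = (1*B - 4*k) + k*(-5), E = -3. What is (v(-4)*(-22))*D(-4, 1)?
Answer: -2574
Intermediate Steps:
D(B, k) = B - 9*k (D(B, k) = (B - 4*k) - 5*k = B - 9*k)
v(X) = -9 (v(X) = -3*3 = -9)
(v(-4)*(-22))*D(-4, 1) = (-9*(-22))*(-4 - 9*1) = 198*(-4 - 9) = 198*(-13) = -2574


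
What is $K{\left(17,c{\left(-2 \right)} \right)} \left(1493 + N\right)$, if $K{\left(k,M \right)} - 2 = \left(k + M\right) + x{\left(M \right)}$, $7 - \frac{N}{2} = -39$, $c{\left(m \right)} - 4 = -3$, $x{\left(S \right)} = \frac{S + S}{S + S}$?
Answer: $33285$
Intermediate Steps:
$x{\left(S \right)} = 1$ ($x{\left(S \right)} = \frac{2 S}{2 S} = 2 S \frac{1}{2 S} = 1$)
$c{\left(m \right)} = 1$ ($c{\left(m \right)} = 4 - 3 = 1$)
$N = 92$ ($N = 14 - -78 = 14 + 78 = 92$)
$K{\left(k,M \right)} = 3 + M + k$ ($K{\left(k,M \right)} = 2 + \left(\left(k + M\right) + 1\right) = 2 + \left(\left(M + k\right) + 1\right) = 2 + \left(1 + M + k\right) = 3 + M + k$)
$K{\left(17,c{\left(-2 \right)} \right)} \left(1493 + N\right) = \left(3 + 1 + 17\right) \left(1493 + 92\right) = 21 \cdot 1585 = 33285$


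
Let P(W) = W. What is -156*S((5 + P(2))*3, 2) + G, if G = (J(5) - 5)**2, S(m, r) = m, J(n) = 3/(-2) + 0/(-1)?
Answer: -12935/4 ≈ -3233.8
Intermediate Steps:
J(n) = -3/2 (J(n) = 3*(-1/2) + 0*(-1) = -3/2 + 0 = -3/2)
G = 169/4 (G = (-3/2 - 5)**2 = (-13/2)**2 = 169/4 ≈ 42.250)
-156*S((5 + P(2))*3, 2) + G = -156*(5 + 2)*3 + 169/4 = -1092*3 + 169/4 = -156*21 + 169/4 = -3276 + 169/4 = -12935/4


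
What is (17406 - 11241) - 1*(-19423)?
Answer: 25588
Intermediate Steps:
(17406 - 11241) - 1*(-19423) = 6165 + 19423 = 25588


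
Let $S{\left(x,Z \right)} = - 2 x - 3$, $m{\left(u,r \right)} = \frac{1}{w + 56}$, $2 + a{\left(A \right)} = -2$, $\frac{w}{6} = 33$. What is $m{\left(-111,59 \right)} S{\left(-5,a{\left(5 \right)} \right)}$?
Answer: $\frac{7}{254} \approx 0.027559$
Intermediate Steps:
$w = 198$ ($w = 6 \cdot 33 = 198$)
$a{\left(A \right)} = -4$ ($a{\left(A \right)} = -2 - 2 = -4$)
$m{\left(u,r \right)} = \frac{1}{254}$ ($m{\left(u,r \right)} = \frac{1}{198 + 56} = \frac{1}{254}$)
$S{\left(x,Z \right)} = -3 - 2 x$
$m{\left(-111,59 \right)} S{\left(-5,a{\left(5 \right)} \right)} = \frac{-3 - -10}{254} = \frac{-3 + 10}{254} = \frac{1}{254} \cdot 7 = \frac{7}{254}$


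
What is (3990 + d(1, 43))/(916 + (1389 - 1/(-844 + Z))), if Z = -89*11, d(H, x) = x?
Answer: 198707/113568 ≈ 1.7497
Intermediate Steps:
Z = -979
(3990 + d(1, 43))/(916 + (1389 - 1/(-844 + Z))) = (3990 + 43)/(916 + (1389 - 1/(-844 - 979))) = 4033/(916 + (1389 - 1/(-1823))) = 4033/(916 + (1389 - 1*(-1/1823))) = 4033/(916 + (1389 + 1/1823)) = 4033/(916 + 2532148/1823) = 4033/(4202016/1823) = 4033*(1823/4202016) = 198707/113568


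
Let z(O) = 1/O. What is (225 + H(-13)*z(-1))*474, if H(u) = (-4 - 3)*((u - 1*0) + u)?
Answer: 20382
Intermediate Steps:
H(u) = -14*u (H(u) = -7*((u + 0) + u) = -7*(u + u) = -14*u)
z(O) = 1/O
(225 + H(-13)*z(-1))*474 = (225 - 14*(-13)/(-1))*474 = (225 + 182*(-1))*474 = (225 - 182)*474 = 43*474 = 20382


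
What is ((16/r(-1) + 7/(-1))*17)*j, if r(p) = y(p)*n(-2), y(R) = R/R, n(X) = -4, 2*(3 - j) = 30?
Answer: 2244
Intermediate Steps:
j = -12 (j = 3 - ½*30 = 3 - 15 = -12)
y(R) = 1
r(p) = -4 (r(p) = 1*(-4) = -4)
((16/r(-1) + 7/(-1))*17)*j = ((16/(-4) + 7/(-1))*17)*(-12) = ((16*(-¼) + 7*(-1))*17)*(-12) = ((-4 - 7)*17)*(-12) = -11*17*(-12) = -187*(-12) = 2244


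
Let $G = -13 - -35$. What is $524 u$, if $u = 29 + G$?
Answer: $26724$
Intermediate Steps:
$G = 22$ ($G = -13 + 35 = 22$)
$u = 51$ ($u = 29 + 22 = 51$)
$524 u = 524 \cdot 51 = 26724$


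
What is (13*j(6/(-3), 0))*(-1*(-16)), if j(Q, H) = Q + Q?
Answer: -832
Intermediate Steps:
j(Q, H) = 2*Q
(13*j(6/(-3), 0))*(-1*(-16)) = (13*(2*(6/(-3))))*(-1*(-16)) = (13*(2*(6*(-⅓))))*16 = (13*(2*(-2)))*16 = (13*(-4))*16 = -52*16 = -832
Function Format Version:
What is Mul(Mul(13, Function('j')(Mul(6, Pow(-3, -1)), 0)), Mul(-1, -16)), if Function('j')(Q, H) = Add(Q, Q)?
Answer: -832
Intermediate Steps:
Function('j')(Q, H) = Mul(2, Q)
Mul(Mul(13, Function('j')(Mul(6, Pow(-3, -1)), 0)), Mul(-1, -16)) = Mul(Mul(13, Mul(2, Mul(6, Pow(-3, -1)))), Mul(-1, -16)) = Mul(Mul(13, Mul(2, Mul(6, Rational(-1, 3)))), 16) = Mul(Mul(13, Mul(2, -2)), 16) = Mul(Mul(13, -4), 16) = Mul(-52, 16) = -832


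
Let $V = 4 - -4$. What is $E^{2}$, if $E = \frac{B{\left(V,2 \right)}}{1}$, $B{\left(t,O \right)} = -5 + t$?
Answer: $9$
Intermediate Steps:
$V = 8$ ($V = 4 + 4 = 8$)
$E = 3$ ($E = \frac{-5 + 8}{1} = 3 \cdot 1 = 3$)
$E^{2} = 3^{2} = 9$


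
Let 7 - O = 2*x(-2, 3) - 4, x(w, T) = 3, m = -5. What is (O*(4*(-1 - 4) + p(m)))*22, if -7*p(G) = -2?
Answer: -15180/7 ≈ -2168.6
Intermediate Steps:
O = 5 (O = 7 - (2*3 - 4) = 7 - (6 - 4) = 7 - 1*2 = 7 - 2 = 5)
p(G) = 2/7 (p(G) = -⅐*(-2) = 2/7)
(O*(4*(-1 - 4) + p(m)))*22 = (5*(4*(-1 - 4) + 2/7))*22 = (5*(4*(-5) + 2/7))*22 = (5*(-20 + 2/7))*22 = (5*(-138/7))*22 = -690/7*22 = -15180/7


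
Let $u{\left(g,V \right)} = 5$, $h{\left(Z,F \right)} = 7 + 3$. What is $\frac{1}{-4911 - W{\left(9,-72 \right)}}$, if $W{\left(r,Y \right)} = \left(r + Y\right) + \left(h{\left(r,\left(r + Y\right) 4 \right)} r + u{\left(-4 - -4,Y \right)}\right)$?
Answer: $- \frac{1}{4943} \approx -0.00020231$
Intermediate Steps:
$h{\left(Z,F \right)} = 10$
$W{\left(r,Y \right)} = 5 + Y + 11 r$ ($W{\left(r,Y \right)} = \left(r + Y\right) + \left(10 r + 5\right) = \left(Y + r\right) + \left(5 + 10 r\right) = 5 + Y + 11 r$)
$\frac{1}{-4911 - W{\left(9,-72 \right)}} = \frac{1}{-4911 - \left(5 - 72 + 11 \cdot 9\right)} = \frac{1}{-4911 - \left(5 - 72 + 99\right)} = \frac{1}{-4911 - 32} = \frac{1}{-4943} = - \frac{1}{4943}$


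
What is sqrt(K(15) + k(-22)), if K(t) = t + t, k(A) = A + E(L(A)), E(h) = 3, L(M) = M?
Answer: sqrt(11) ≈ 3.3166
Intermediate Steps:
k(A) = 3 + A (k(A) = A + 3 = 3 + A)
K(t) = 2*t
sqrt(K(15) + k(-22)) = sqrt(2*15 + (3 - 22)) = sqrt(30 - 19) = sqrt(11)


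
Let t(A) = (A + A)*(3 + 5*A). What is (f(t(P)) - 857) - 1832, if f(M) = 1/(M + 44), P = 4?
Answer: -613091/228 ≈ -2689.0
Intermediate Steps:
t(A) = 2*A*(3 + 5*A) (t(A) = (2*A)*(3 + 5*A) = 2*A*(3 + 5*A))
f(M) = 1/(44 + M)
(f(t(P)) - 857) - 1832 = (1/(44 + 2*4*(3 + 5*4)) - 857) - 1832 = (1/(44 + 2*4*(3 + 20)) - 857) - 1832 = (1/(44 + 2*4*23) - 857) - 1832 = (1/(44 + 184) - 857) - 1832 = (1/228 - 857) - 1832 = -195395/228 - 1832 = -613091/228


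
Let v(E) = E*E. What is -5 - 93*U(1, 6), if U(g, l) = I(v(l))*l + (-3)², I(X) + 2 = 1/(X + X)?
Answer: 1065/4 ≈ 266.25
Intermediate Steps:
v(E) = E²
I(X) = -2 + 1/(2*X) (I(X) = -2 + 1/(X + X) = -2 + 1/(2*X))
U(g, l) = 9 + l*(-2 + 1/(2*l²)) (U(g, l) = (-2 + 1/(2*(l²)))*l + (-3)² = (-2 + 1/(2*l²))*l + 9 = l*(-2 + 1/(2*l²)) + 9 = 9 + l*(-2 + 1/(2*l²)))
-5 - 93*U(1, 6) = -5 - 93*(9 + (½)/6 - 2*6) = -5 - 93*(9 + (½)*(⅙) - 12) = -5 - 93*(9 + 1/12 - 12) = -5 - 93*(-35/12) = -5 + 1085/4 = 1065/4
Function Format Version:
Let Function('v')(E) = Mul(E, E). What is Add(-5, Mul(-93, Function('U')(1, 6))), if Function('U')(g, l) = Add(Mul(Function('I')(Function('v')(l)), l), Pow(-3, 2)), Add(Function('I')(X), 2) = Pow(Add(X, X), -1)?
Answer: Rational(1065, 4) ≈ 266.25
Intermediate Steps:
Function('v')(E) = Pow(E, 2)
Function('I')(X) = Add(-2, Mul(Rational(1, 2), Pow(X, -1))) (Function('I')(X) = Add(-2, Pow(Add(X, X), -1)) = Add(-2, Pow(Mul(2, X), -1)) = Add(-2, Mul(Rational(1, 2), Pow(X, -1))))
Function('U')(g, l) = Add(9, Mul(l, Add(-2, Mul(Rational(1, 2), Pow(l, -2))))) (Function('U')(g, l) = Add(Mul(Add(-2, Mul(Rational(1, 2), Pow(Pow(l, 2), -1))), l), Pow(-3, 2)) = Add(Mul(Add(-2, Mul(Rational(1, 2), Pow(l, -2))), l), 9) = Add(Mul(l, Add(-2, Mul(Rational(1, 2), Pow(l, -2)))), 9) = Add(9, Mul(l, Add(-2, Mul(Rational(1, 2), Pow(l, -2))))))
Add(-5, Mul(-93, Function('U')(1, 6))) = Add(-5, Mul(-93, Add(9, Mul(Rational(1, 2), Pow(6, -1)), Mul(-2, 6)))) = Add(-5, Mul(-93, Add(9, Mul(Rational(1, 2), Rational(1, 6)), -12))) = Add(-5, Mul(-93, Add(9, Rational(1, 12), -12))) = Add(-5, Mul(-93, Rational(-35, 12))) = Add(-5, Rational(1085, 4)) = Rational(1065, 4)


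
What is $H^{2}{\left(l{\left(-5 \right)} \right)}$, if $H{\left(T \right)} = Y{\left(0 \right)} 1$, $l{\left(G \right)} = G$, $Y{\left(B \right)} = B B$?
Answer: $0$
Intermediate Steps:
$Y{\left(B \right)} = B^{2}$
$H{\left(T \right)} = 0$ ($H{\left(T \right)} = 0^{2} \cdot 1 = 0 \cdot 1 = 0$)
$H^{2}{\left(l{\left(-5 \right)} \right)} = 0^{2} = 0$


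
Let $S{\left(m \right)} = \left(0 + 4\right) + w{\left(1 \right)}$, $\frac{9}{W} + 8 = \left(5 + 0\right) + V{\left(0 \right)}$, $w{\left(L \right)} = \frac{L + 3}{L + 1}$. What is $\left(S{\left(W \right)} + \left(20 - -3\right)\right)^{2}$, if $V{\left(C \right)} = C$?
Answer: $841$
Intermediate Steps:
$w{\left(L \right)} = \frac{3 + L}{1 + L}$
$W = -3$ ($W = \frac{9}{-8 + \left(\left(5 + 0\right) + 0\right)} = \frac{9}{-8 + \left(5 + 0\right)} = \frac{9}{-8 + 5} = \frac{9}{-3} = 9 \left(- \frac{1}{3}\right) = -3$)
$S{\left(m \right)} = 6$ ($S{\left(m \right)} = \left(0 + 4\right) + \frac{3 + 1}{1 + 1} = 4 + \frac{1}{2} \cdot 4 = 4 + 2 = 6$)
$\left(S{\left(W \right)} + \left(20 - -3\right)\right)^{2} = \left(6 + \left(20 - -3\right)\right)^{2} = \left(6 + \left(20 + 3\right)\right)^{2} = \left(6 + 23\right)^{2} = 29^{2} = 841$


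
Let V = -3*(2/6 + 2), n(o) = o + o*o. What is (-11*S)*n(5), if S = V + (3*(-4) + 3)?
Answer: 5280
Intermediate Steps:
n(o) = o + o²
V = -7 (V = -3*(2*(⅙) + 2) = -3*(⅓ + 2) = -3*7/3 = -7)
S = -16 (S = -7 + (3*(-4) + 3) = -7 + (-12 + 3) = -7 - 9 = -16)
(-11*S)*n(5) = (-11*(-16))*(5*(1 + 5)) = 176*(5*6) = 176*30 = 5280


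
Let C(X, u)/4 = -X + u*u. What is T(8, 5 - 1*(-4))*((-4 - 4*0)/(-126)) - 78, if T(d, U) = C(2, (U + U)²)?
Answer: 834878/63 ≈ 13252.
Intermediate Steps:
C(X, u) = -4*X + 4*u² (C(X, u) = 4*(-X + u*u) = 4*(-X + u²) = 4*(u² - X) = -4*X + 4*u²)
T(d, U) = -8 + 64*U⁴ (T(d, U) = -4*2 + 4*((U + U)²)² = -8 + 4*((2*U)²)² = -8 + 4*(4*U²)² = -8 + 4*(16*U⁴) = -8 + 64*U⁴)
T(8, 5 - 1*(-4))*((-4 - 4*0)/(-126)) - 78 = (-8 + 64*(5 - 1*(-4))⁴)*((-4 - 4*0)/(-126)) - 78 = (-8 + 64*(5 + 4)⁴)*((-4 + 0)*(-1/126)) - 78 = (-8 + 64*9⁴)*(-4*(-1/126)) - 78 = (-8 + 64*6561)*(2/63) - 78 = (-8 + 419904)*(2/63) - 78 = 419896*(2/63) - 78 = 839792/63 - 78 = 834878/63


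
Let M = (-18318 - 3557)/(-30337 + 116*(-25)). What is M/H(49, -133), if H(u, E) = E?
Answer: -3125/631503 ≈ -0.0049485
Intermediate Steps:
M = 21875/33237 (M = -21875/(-30337 - 2900) = -21875/(-33237) = -21875*(-1/33237) = 21875/33237 ≈ 0.65815)
M/H(49, -133) = (21875/33237)/(-133) = (21875/33237)*(-1/133) = -3125/631503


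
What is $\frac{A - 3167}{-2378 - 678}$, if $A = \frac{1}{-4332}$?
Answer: $\frac{13719445}{13238592} \approx 1.0363$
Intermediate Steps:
$A = - \frac{1}{4332} \approx -0.00023084$
$\frac{A - 3167}{-2378 - 678} = \frac{- \frac{1}{4332} - 3167}{-2378 - 678} = - \frac{13719445}{4332 \left(-3056\right)} = \left(- \frac{13719445}{4332}\right) \left(- \frac{1}{3056}\right) = \frac{13719445}{13238592}$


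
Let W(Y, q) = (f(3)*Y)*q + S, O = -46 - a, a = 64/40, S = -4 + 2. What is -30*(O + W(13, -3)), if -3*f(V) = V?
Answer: 318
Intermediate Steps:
f(V) = -V/3
S = -2
a = 8/5 (a = 64*(1/40) = 8/5 ≈ 1.6000)
O = -238/5 (O = -46 - 1*8/5 = -46 - 8/5 = -238/5 ≈ -47.600)
W(Y, q) = -2 - Y*q (W(Y, q) = ((-⅓*3)*Y)*q - 2 = (-Y)*q - 2 = -Y*q - 2 = -2 - Y*q)
-30*(O + W(13, -3)) = -30*(-238/5 + (-2 - 1*13*(-3))) = -30*(-238/5 + (-2 + 39)) = -30*(-238/5 + 37) = -30*(-53/5) = 318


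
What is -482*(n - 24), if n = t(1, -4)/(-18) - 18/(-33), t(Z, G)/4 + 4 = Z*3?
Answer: 1108600/99 ≈ 11198.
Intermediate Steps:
t(Z, G) = -16 + 12*Z (t(Z, G) = -16 + 4*(Z*3) = -16 + 4*(3*Z) = -16 + 12*Z)
n = 76/99 (n = (-16 + 12*1)/(-18) - 18/(-33) = (-16 + 12)*(-1/18) - 18*(-1/33) = -4*(-1/18) + 6/11 = 2/9 + 6/11 = 76/99 ≈ 0.76768)
-482*(n - 24) = -482*(76/99 - 24) = -482*(-2300/99) = 1108600/99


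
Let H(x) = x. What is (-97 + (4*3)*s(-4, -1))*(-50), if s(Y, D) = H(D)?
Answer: 5450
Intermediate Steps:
s(Y, D) = D
(-97 + (4*3)*s(-4, -1))*(-50) = (-97 + (4*3)*(-1))*(-50) = (-97 + 12*(-1))*(-50) = (-97 - 12)*(-50) = -109*(-50) = 5450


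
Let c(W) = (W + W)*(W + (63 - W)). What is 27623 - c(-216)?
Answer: 54839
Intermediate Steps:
c(W) = 126*W (c(W) = (2*W)*63 = 126*W)
27623 - c(-216) = 27623 - 126*(-216) = 27623 - 1*(-27216) = 27623 + 27216 = 54839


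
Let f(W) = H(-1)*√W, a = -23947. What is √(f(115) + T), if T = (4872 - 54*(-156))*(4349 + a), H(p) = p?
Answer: √(-260575008 - √115) ≈ 16142.0*I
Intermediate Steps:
f(W) = -√W
T = -260575008 (T = (4872 - 54*(-156))*(4349 - 23947) = (4872 + 8424)*(-19598) = 13296*(-19598) = -260575008)
√(f(115) + T) = √(-√115 - 260575008) = √(-260575008 - √115)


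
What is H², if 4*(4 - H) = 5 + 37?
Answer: 169/4 ≈ 42.250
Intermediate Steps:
H = -13/2 (H = 4 - (5 + 37)/4 = 4 - ¼*42 = 4 - 21/2 = -13/2 ≈ -6.5000)
H² = (-13/2)² = 169/4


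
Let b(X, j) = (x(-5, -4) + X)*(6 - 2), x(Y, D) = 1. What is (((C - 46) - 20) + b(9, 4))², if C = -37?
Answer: 3969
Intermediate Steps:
b(X, j) = 4 + 4*X (b(X, j) = (1 + X)*(6 - 2) = (1 + X)*4 = 4 + 4*X)
(((C - 46) - 20) + b(9, 4))² = (((-37 - 46) - 20) + (4 + 4*9))² = ((-83 - 20) + (4 + 36))² = (-103 + 40)² = (-63)² = 3969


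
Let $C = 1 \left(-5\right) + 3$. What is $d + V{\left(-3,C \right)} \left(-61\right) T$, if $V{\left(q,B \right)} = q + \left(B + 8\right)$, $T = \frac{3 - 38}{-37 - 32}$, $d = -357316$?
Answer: $- \frac{8220403}{23} \approx -3.5741 \cdot 10^{5}$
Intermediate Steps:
$C = -2$ ($C = -5 + 3 = -2$)
$T = \frac{35}{69}$ ($T = - \frac{35}{-69} = \left(-35\right) \left(- \frac{1}{69}\right) = \frac{35}{69} \approx 0.50725$)
$V{\left(q,B \right)} = 8 + B + q$ ($V{\left(q,B \right)} = q + \left(8 + B\right) = 8 + B + q$)
$d + V{\left(-3,C \right)} \left(-61\right) T = -357316 + \left(8 - 2 - 3\right) \left(-61\right) \frac{35}{69} = -357316 + 3 \left(-61\right) \frac{35}{69} = -357316 - \frac{2135}{23} = - \frac{8220403}{23}$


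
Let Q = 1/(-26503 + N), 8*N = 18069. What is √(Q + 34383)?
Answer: √1293438328893935/193955 ≈ 185.43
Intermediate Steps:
N = 18069/8 (N = (⅛)*18069 = 18069/8 ≈ 2258.6)
Q = -8/193955 (Q = 1/(-26503 + 18069/8) = 1/(-193955/8) = -8/193955 ≈ -4.1247e-5)
√(Q + 34383) = √(-8/193955 + 34383) = √(6668754757/193955) = √1293438328893935/193955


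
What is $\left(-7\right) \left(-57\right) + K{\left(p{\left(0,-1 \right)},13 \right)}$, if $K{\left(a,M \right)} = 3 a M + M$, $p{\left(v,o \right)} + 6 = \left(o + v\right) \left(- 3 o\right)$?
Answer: $61$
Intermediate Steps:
$p{\left(v,o \right)} = -6 - 3 o \left(o + v\right)$ ($p{\left(v,o \right)} = -6 + \left(o + v\right) \left(- 3 o\right) = -6 - 3 o \left(o + v\right)$)
$K{\left(a,M \right)} = M + 3 M a$ ($K{\left(a,M \right)} = 3 M a + M = M + 3 M a$)
$\left(-7\right) \left(-57\right) + K{\left(p{\left(0,-1 \right)},13 \right)} = \left(-7\right) \left(-57\right) + 13 \left(1 + 3 \left(-6 - 3 \left(-1\right)^{2} - \left(-3\right) 0\right)\right) = 399 + 13 \left(1 + 3 \left(-6 - 3 + 0\right)\right) = 399 + 13 \left(1 + 3 \left(-9\right)\right) = 399 + 13 \left(1 - 27\right) = 399 + 13 \left(-26\right) = 399 - 338 = 61$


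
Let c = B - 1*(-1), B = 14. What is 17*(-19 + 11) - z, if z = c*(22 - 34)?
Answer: 44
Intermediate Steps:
c = 15 (c = 14 - 1*(-1) = 14 + 1 = 15)
z = -180 (z = 15*(22 - 34) = 15*(-12) = -180)
17*(-19 + 11) - z = 17*(-19 + 11) - 1*(-180) = 17*(-8) + 180 = -136 + 180 = 44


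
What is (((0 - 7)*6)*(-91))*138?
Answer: 527436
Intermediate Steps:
(((0 - 7)*6)*(-91))*138 = (-7*6*(-91))*138 = -42*(-91)*138 = 3822*138 = 527436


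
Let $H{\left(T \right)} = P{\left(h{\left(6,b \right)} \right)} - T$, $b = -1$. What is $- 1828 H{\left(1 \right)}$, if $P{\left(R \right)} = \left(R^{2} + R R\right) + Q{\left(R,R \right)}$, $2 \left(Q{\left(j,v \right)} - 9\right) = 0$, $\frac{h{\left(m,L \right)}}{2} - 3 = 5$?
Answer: $-950560$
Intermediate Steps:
$h{\left(m,L \right)} = 16$ ($h{\left(m,L \right)} = 6 + 2 \cdot 5 = 6 + 10 = 16$)
$Q{\left(j,v \right)} = 9$ ($Q{\left(j,v \right)} = 9 + \frac{1}{2} \cdot 0 = 9 + 0 = 9$)
$P{\left(R \right)} = 9 + 2 R^{2}$ ($P{\left(R \right)} = \left(R^{2} + R R\right) + 9 = \left(R^{2} + R^{2}\right) + 9 = 2 R^{2} + 9 = 9 + 2 R^{2}$)
$H{\left(T \right)} = 521 - T$ ($H{\left(T \right)} = \left(9 + 2 \cdot 16^{2}\right) - T = \left(9 + 2 \cdot 256\right) - T = \left(9 + 512\right) - T = 521 - T$)
$- 1828 H{\left(1 \right)} = - 1828 \left(521 - 1\right) = \left(-1828\right) 520 = -950560$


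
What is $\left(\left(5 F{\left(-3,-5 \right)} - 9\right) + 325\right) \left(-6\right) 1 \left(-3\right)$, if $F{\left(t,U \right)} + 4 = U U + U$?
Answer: $7128$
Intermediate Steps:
$F{\left(t,U \right)} = -4 + U + U^{2}$ ($F{\left(t,U \right)} = -4 + \left(U U + U\right) = -4 + \left(U^{2} + U\right) = -4 + \left(U + U^{2}\right) = -4 + U + U^{2}$)
$\left(\left(5 F{\left(-3,-5 \right)} - 9\right) + 325\right) \left(-6\right) 1 \left(-3\right) = \left(\left(5 \left(-4 - 5 + \left(-5\right)^{2}\right) - 9\right) + 325\right) \left(-6\right) 1 \left(-3\right) = \left(\left(5 \left(-4 - 5 + 25\right) - 9\right) + 325\right) \left(\left(-6\right) \left(-3\right)\right) = \left(\left(5 \cdot 16 - 9\right) + 325\right) 18 = \left(\left(80 - 9\right) + 325\right) 18 = \left(71 + 325\right) 18 = 396 \cdot 18 = 7128$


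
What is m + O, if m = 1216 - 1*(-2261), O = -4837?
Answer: -1360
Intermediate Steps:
m = 3477 (m = 1216 + 2261 = 3477)
m + O = 3477 - 4837 = -1360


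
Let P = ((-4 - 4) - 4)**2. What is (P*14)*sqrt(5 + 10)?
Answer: 2016*sqrt(15) ≈ 7807.9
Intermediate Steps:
P = 144 (P = (-8 - 4)**2 = (-12)**2 = 144)
(P*14)*sqrt(5 + 10) = (144*14)*sqrt(5 + 10) = 2016*sqrt(15)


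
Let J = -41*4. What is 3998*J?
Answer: -655672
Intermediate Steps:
J = -164
3998*J = 3998*(-164) = -655672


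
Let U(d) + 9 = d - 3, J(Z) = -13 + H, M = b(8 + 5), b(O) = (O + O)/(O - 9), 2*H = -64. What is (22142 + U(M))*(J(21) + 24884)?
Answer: 1099697047/2 ≈ 5.4985e+8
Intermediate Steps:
H = -32 (H = (½)*(-64) = -32)
b(O) = 2*O/(-9 + O) (b(O) = (2*O)/(-9 + O) = 2*O/(-9 + O))
M = 13/2 (M = 2*(8 + 5)/(-9 + (8 + 5)) = 2*13/(-9 + 13) = 2*13/4 = 2*13*(¼) = 13/2 ≈ 6.5000)
J(Z) = -45 (J(Z) = -13 - 32 = -45)
U(d) = -12 + d (U(d) = -9 + (d - 3) = -9 + (-3 + d) = -12 + d)
(22142 + U(M))*(J(21) + 24884) = (22142 + (-12 + 13/2))*(-45 + 24884) = (22142 - 11/2)*24839 = (44273/2)*24839 = 1099697047/2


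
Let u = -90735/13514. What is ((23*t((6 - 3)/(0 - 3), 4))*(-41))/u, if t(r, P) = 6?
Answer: 1108148/1315 ≈ 842.70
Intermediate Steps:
u = -90735/13514 (u = -90735*1/13514 = -90735/13514 ≈ -6.7141)
((23*t((6 - 3)/(0 - 3), 4))*(-41))/u = ((23*6)*(-41))/(-90735/13514) = (138*(-41))*(-13514/90735) = -5658*(-13514/90735) = 1108148/1315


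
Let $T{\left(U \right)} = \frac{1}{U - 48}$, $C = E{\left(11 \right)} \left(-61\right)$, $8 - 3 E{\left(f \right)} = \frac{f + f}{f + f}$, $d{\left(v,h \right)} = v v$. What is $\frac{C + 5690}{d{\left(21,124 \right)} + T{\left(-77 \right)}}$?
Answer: $\frac{2080375}{165372} \approx 12.58$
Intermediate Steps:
$d{\left(v,h \right)} = v^{2}$
$E{\left(f \right)} = \frac{7}{3}$ ($E{\left(f \right)} = \frac{8}{3} - \frac{\left(f + f\right) \frac{1}{f + f}}{3} = \frac{8}{3} - \frac{2 f \frac{1}{2 f}}{3} = \frac{8}{3} - \frac{1}{3} = \frac{7}{3}$)
$C = - \frac{427}{3}$ ($C = \frac{7}{3} \left(-61\right) = - \frac{427}{3} \approx -142.33$)
$T{\left(U \right)} = \frac{1}{-48 + U}$
$\frac{C + 5690}{d{\left(21,124 \right)} + T{\left(-77 \right)}} = \frac{- \frac{427}{3} + 5690}{21^{2} + \frac{1}{-48 - 77}} = \frac{16643}{3 \left(441 + \frac{1}{-125}\right)} = \frac{16643}{3 \left(441 - \frac{1}{125}\right)} = \frac{16643}{3 \cdot \frac{55124}{125}} = \frac{16643}{3} \cdot \frac{125}{55124} = \frac{2080375}{165372}$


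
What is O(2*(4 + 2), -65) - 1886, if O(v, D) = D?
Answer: -1951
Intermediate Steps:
O(2*(4 + 2), -65) - 1886 = -65 - 1886 = -1951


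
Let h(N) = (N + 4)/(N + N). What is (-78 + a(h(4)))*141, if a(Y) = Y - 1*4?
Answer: -11421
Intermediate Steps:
h(N) = (4 + N)/(2*N) (h(N) = (4 + N)/((2*N)) = (4 + N)*(1/(2*N)) = (4 + N)/(2*N))
a(Y) = -4 + Y (a(Y) = Y - 4 = -4 + Y)
(-78 + a(h(4)))*141 = (-78 + (-4 + (1/2)*(4 + 4)/4))*141 = (-78 + (-4 + (1/2)*(1/4)*8))*141 = (-78 + (-4 + 1))*141 = (-78 - 3)*141 = -81*141 = -11421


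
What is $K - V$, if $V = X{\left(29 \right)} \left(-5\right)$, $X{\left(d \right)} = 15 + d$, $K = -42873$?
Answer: $-42653$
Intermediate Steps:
$V = -220$ ($V = \left(15 + 29\right) \left(-5\right) = 44 \left(-5\right) = -220$)
$K - V = -42873 - -220 = -42873 + 220 = -42653$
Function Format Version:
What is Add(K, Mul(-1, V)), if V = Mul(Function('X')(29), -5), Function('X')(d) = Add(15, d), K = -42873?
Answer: -42653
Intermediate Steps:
V = -220 (V = Mul(Add(15, 29), -5) = Mul(44, -5) = -220)
Add(K, Mul(-1, V)) = Add(-42873, Mul(-1, -220)) = Add(-42873, 220) = -42653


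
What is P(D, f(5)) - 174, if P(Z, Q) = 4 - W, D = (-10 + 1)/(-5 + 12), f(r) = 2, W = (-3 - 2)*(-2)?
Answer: -180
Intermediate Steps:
W = 10 (W = -5*(-2) = 10)
D = -9/7 ≈ -1.2857
P(Z, Q) = -6 (P(Z, Q) = 4 - 1*10 = 4 - 10 = -6)
P(D, f(5)) - 174 = -6 - 174 = -180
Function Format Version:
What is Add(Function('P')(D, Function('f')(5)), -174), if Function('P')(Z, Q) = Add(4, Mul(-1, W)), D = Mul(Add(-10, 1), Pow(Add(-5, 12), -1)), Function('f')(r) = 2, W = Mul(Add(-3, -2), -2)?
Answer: -180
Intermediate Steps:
W = 10 (W = Mul(-5, -2) = 10)
D = Rational(-9, 7) (D = Mul(-9, Pow(7, -1)) = Mul(-9, Rational(1, 7)) = Rational(-9, 7) ≈ -1.2857)
Function('P')(Z, Q) = -6 (Function('P')(Z, Q) = Add(4, Mul(-1, 10)) = Add(4, -10) = -6)
Add(Function('P')(D, Function('f')(5)), -174) = Add(-6, -174) = -180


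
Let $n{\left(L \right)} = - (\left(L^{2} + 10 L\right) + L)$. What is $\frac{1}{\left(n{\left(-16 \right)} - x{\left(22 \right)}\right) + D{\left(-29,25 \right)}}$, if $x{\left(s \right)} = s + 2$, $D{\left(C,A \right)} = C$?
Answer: $- \frac{1}{133} \approx -0.0075188$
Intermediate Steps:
$x{\left(s \right)} = 2 + s$
$n{\left(L \right)} = - L^{2} - 11 L$ ($n{\left(L \right)} = - (L^{2} + 11 L) = - L^{2} - 11 L$)
$\frac{1}{\left(n{\left(-16 \right)} - x{\left(22 \right)}\right) + D{\left(-29,25 \right)}} = \frac{1}{\left(\left(-1\right) \left(-16\right) \left(11 - 16\right) - \left(2 + 22\right)\right) - 29} = \frac{1}{\left(\left(-1\right) \left(-16\right) \left(-5\right) - 24\right) - 29} = \frac{1}{\left(-80 - 24\right) - 29} = \frac{1}{-104 - 29} = \frac{1}{-133} = - \frac{1}{133}$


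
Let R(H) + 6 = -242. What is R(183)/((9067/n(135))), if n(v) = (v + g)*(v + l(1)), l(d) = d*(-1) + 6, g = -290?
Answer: 5381600/9067 ≈ 593.54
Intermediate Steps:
l(d) = 6 - d (l(d) = -d + 6 = 6 - d)
R(H) = -248 (R(H) = -6 - 242 = -248)
n(v) = (-290 + v)*(5 + v) (n(v) = (v - 290)*(v + (6 - 1*1)) = (-290 + v)*(v + (6 - 1)) = (-290 + v)*(v + 5) = (-290 + v)*(5 + v))
R(183)/((9067/n(135))) = -248/(9067/(-1450 + 135² - 285*135)) = -248/(9067/(-1450 + 18225 - 38475)) = -248/(9067/(-21700)) = -248/(9067*(-1/21700)) = -248/(-9067/21700) = -248*(-21700/9067) = 5381600/9067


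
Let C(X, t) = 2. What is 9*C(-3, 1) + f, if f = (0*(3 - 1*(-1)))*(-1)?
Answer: 18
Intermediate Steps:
f = 0 (f = (0*(3 + 1))*(-1) = (0*4)*(-1) = 0*(-1) = 0)
9*C(-3, 1) + f = 9*2 + 0 = 18 + 0 = 18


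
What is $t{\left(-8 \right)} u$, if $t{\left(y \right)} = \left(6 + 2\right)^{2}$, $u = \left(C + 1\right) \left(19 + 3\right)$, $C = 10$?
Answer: $15488$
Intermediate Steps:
$u = 242$ ($u = \left(10 + 1\right) \left(19 + 3\right) = 11 \cdot 22 = 242$)
$t{\left(y \right)} = 64$ ($t{\left(y \right)} = 8^{2} = 64$)
$t{\left(-8 \right)} u = 64 \cdot 242 = 15488$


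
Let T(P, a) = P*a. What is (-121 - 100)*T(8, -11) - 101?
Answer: 19347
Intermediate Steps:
(-121 - 100)*T(8, -11) - 101 = (-121 - 100)*(8*(-11)) - 101 = -221*(-88) - 101 = 19448 - 101 = 19347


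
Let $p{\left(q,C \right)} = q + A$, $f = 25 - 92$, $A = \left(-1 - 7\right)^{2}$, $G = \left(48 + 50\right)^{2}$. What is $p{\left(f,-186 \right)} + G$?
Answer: $9601$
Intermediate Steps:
$G = 9604$ ($G = 98^{2} = 9604$)
$A = 64$ ($A = \left(-8\right)^{2} = 64$)
$f = -67$ ($f = 25 - 92 = -67$)
$p{\left(q,C \right)} = 64 + q$ ($p{\left(q,C \right)} = q + 64 = 64 + q$)
$p{\left(f,-186 \right)} + G = \left(64 - 67\right) + 9604 = -3 + 9604 = 9601$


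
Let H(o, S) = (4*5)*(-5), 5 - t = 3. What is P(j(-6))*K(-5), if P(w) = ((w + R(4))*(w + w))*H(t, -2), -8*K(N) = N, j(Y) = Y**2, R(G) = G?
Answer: -180000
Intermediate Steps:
t = 2 (t = 5 - 1*3 = 5 - 3 = 2)
H(o, S) = -100 (H(o, S) = 20*(-5) = -100)
K(N) = -N/8
P(w) = -200*w*(4 + w) (P(w) = ((w + 4)*(w + w))*(-100) = ((4 + w)*(2*w))*(-100) = (2*w*(4 + w))*(-100) = -200*w*(4 + w))
P(j(-6))*K(-5) = (-200*(-6)**2*(4 + (-6)**2))*(-1/8*(-5)) = -200*36*(4 + 36)*(5/8) = -200*36*40*(5/8) = -288000*5/8 = -180000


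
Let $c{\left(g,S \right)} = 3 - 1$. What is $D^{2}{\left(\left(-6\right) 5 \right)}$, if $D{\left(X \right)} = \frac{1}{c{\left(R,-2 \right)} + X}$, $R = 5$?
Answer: $\frac{1}{784} \approx 0.0012755$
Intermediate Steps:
$c{\left(g,S \right)} = 2$
$D{\left(X \right)} = \frac{1}{2 + X}$
$D^{2}{\left(\left(-6\right) 5 \right)} = \left(\frac{1}{2 - 30}\right)^{2} = \left(\frac{1}{-28}\right)^{2} = \left(- \frac{1}{28}\right)^{2} = \frac{1}{784}$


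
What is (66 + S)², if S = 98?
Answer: 26896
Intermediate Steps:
(66 + S)² = (66 + 98)² = 164² = 26896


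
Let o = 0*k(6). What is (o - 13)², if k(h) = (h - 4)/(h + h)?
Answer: 169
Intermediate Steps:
k(h) = (-4 + h)/(2*h) (k(h) = (-4 + h)/((2*h)) = (-4 + h)*(1/(2*h)) = (-4 + h)/(2*h))
o = 0 (o = 0*((½)*(-4 + 6)/6) = 0*((½)*(⅙)*2) = 0*(⅙) = 0)
(o - 13)² = (0 - 13)² = (-13)² = 169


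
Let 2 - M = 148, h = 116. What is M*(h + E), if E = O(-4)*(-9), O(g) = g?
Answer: -22192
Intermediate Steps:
M = -146 (M = 2 - 1*148 = 2 - 148 = -146)
E = 36 (E = -4*(-9) = 36)
M*(h + E) = -146*(116 + 36) = -146*152 = -22192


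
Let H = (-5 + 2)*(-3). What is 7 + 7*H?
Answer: 70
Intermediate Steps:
H = 9 (H = -3*(-3) = 9)
7 + 7*H = 7 + 7*9 = 7 + 63 = 70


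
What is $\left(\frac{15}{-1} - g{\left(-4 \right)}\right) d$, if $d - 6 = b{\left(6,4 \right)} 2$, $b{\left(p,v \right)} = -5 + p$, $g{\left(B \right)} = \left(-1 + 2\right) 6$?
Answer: $-168$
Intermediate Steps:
$g{\left(B \right)} = 6$ ($g{\left(B \right)} = 1 \cdot 6 = 6$)
$d = 8$ ($d = 6 + \left(-5 + 6\right) 2 = 6 + 1 \cdot 2 = 6 + 2 = 8$)
$\left(\frac{15}{-1} - g{\left(-4 \right)}\right) d = \left(\frac{15}{-1} - 6\right) 8 = \left(15 \left(-1\right) - 6\right) 8 = \left(-15 - 6\right) 8 = \left(-21\right) 8 = -168$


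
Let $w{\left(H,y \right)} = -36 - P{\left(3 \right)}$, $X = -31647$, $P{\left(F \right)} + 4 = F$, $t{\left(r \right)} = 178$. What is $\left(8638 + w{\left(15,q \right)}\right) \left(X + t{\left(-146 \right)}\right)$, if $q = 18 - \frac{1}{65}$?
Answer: $-270727807$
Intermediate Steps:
$P{\left(F \right)} = -4 + F$
$q = \frac{1169}{65}$ ($q = 18 - \frac{1}{65} = \frac{1169}{65} \approx 17.985$)
$w{\left(H,y \right)} = -35$ ($w{\left(H,y \right)} = -36 - \left(-4 + 3\right) = -36 - -1 = -36 + 1 = -35$)
$\left(8638 + w{\left(15,q \right)}\right) \left(X + t{\left(-146 \right)}\right) = \left(8638 - 35\right) \left(-31647 + 178\right) = 8603 \left(-31469\right) = -270727807$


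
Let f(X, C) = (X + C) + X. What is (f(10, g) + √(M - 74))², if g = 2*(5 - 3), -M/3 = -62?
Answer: 688 + 192*√7 ≈ 1196.0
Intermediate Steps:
M = 186 (M = -3*(-62) = 186)
g = 4 (g = 2*2 = 4)
f(X, C) = C + 2*X (f(X, C) = (C + X) + X = C + 2*X)
(f(10, g) + √(M - 74))² = ((4 + 2*10) + √(186 - 74))² = ((4 + 20) + √112)² = (24 + 4*√7)²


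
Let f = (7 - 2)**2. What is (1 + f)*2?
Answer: 52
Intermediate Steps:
f = 25 (f = 5**2 = 25)
(1 + f)*2 = (1 + 25)*2 = 26*2 = 52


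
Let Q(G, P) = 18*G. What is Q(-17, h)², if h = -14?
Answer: 93636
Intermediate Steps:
Q(-17, h)² = (18*(-17))² = (-306)² = 93636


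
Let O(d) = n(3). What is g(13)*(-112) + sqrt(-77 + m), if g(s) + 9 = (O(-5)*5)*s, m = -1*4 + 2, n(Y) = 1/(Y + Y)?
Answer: -616/3 + I*sqrt(79) ≈ -205.33 + 8.8882*I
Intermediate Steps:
n(Y) = 1/(2*Y)
m = -2 (m = -4 + 2 = -2)
O(d) = 1/6 (O(d) = (1/2)/3 = (1/2)*(1/3) = 1/6)
g(s) = -9 + 5*s/6 (g(s) = -9 + ((1/6)*5)*s = -9 + 5*s/6)
g(13)*(-112) + sqrt(-77 + m) = (-9 + (5/6)*13)*(-112) + sqrt(-77 - 2) = (-9 + 65/6)*(-112) + sqrt(-79) = (11/6)*(-112) + I*sqrt(79) = -616/3 + I*sqrt(79)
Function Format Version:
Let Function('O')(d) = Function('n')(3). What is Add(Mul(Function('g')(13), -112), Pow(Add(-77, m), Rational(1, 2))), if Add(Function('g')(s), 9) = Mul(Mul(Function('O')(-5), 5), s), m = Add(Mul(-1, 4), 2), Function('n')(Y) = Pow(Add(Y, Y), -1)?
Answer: Add(Rational(-616, 3), Mul(I, Pow(79, Rational(1, 2)))) ≈ Add(-205.33, Mul(8.8882, I))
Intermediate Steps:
Function('n')(Y) = Mul(Rational(1, 2), Pow(Y, -1)) (Function('n')(Y) = Pow(Mul(2, Y), -1) = Mul(Rational(1, 2), Pow(Y, -1)))
m = -2 (m = Add(-4, 2) = -2)
Function('O')(d) = Rational(1, 6) (Function('O')(d) = Mul(Rational(1, 2), Pow(3, -1)) = Mul(Rational(1, 2), Rational(1, 3)) = Rational(1, 6))
Function('g')(s) = Add(-9, Mul(Rational(5, 6), s)) (Function('g')(s) = Add(-9, Mul(Mul(Rational(1, 6), 5), s)) = Add(-9, Mul(Rational(5, 6), s)))
Add(Mul(Function('g')(13), -112), Pow(Add(-77, m), Rational(1, 2))) = Add(Mul(Add(-9, Mul(Rational(5, 6), 13)), -112), Pow(Add(-77, -2), Rational(1, 2))) = Add(Mul(Add(-9, Rational(65, 6)), -112), Pow(-79, Rational(1, 2))) = Add(Mul(Rational(11, 6), -112), Mul(I, Pow(79, Rational(1, 2)))) = Add(Rational(-616, 3), Mul(I, Pow(79, Rational(1, 2))))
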